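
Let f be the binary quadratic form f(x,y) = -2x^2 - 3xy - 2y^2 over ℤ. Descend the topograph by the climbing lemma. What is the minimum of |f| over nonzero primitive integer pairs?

translate: b→-1 (≡3 mod 4), so (2,3,2)→(2,-1,1)
flip: (2,-1,1)→(1,1,2)
reduced (well bottom): (1,1,2) with a≤c, −a<b≤a
well minimum |f| = |-1| = 1 (negative-definite)

1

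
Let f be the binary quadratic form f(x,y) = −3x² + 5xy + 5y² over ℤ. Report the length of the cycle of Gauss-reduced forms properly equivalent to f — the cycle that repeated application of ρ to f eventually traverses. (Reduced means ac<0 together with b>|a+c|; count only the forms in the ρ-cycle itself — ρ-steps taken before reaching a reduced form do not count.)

D = 85, ⌊√D⌋ = 9
river: ρ → (5,5,-3)
river: ρ → (-3,7,3)
river: ρ → (3,5,-5)
river: ρ → (-5,5,3)
river: ρ → (3,7,-3)
river: ρ → (-3,5,5)
ρ-cycle length = 6 (tail of 0 descent steps not counted)

6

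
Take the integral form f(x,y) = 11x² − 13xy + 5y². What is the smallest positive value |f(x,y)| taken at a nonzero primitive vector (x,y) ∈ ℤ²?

translate: b→9 (≡-13 mod 22), so (11,-13,5)→(11,9,3)
flip: (11,9,3)→(3,-9,11)
translate: b→3 (≡-9 mod 6), so (3,-9,11)→(3,3,5)
reduced (well bottom): (3,3,5) with a≤c, −a<b≤a
well minimum = a = 3

3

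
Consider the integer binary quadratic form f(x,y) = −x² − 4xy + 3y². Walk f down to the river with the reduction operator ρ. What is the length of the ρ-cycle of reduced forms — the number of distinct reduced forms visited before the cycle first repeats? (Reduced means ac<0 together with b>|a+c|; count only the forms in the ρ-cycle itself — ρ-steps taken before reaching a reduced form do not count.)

D = 28, ⌊√D⌋ = 5
descent: ρ → (3,4,-1)  [lands on river]
river: ρ → (-1,4,3)
river: ρ → (3,2,-2)
river: ρ → (-2,2,3)
ρ-cycle length = 4 (tail of 1 descent step not counted)

4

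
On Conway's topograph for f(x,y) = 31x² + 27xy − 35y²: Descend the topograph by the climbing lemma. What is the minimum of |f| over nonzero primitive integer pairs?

river: ρ → (-35,43,23)
river: ρ → (23,49,-29)
river: ρ → (-29,67,5)
river: ρ → (5,63,-55)
river: ρ → (-55,47,13)
river: ρ → (13,57,-35)
river: ρ → (-35,13,35)
river: ρ → (35,57,-13)
river: ρ → (-13,47,55)
river: ρ → (55,63,-5)
river: ρ → (-5,67,29)
river: ρ → (29,49,-23)
river: ρ → (-23,43,35)
river: ρ → (35,27,-31)
river: ρ → (-31,35,31)
river: ρ → (31,27,-35)
closes: descent 0, river 16
min |a| on river = 5

5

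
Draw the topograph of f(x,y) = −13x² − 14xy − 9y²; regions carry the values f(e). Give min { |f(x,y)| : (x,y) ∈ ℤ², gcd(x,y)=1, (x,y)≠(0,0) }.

translate: b→-12 (≡14 mod 26), so (13,14,9)→(13,-12,8)
flip: (13,-12,8)→(8,12,13)
translate: b→-4 (≡12 mod 16), so (8,12,13)→(8,-4,9)
reduced (well bottom): (8,-4,9) with a≤c, −a<b≤a
well minimum |f| = |-8| = 8 (negative-definite)

8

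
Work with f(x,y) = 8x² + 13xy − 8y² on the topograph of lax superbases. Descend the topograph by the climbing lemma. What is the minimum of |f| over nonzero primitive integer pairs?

river: ρ → (-8,19,2)
river: ρ → (2,17,-17)
river: ρ → (-17,17,2)
river: ρ → (2,19,-8)
river: ρ → (-8,13,8)
river: ρ → (8,19,-2)
river: ρ → (-2,17,17)
river: ρ → (17,17,-2)
river: ρ → (-2,19,8)
river: ρ → (8,13,-8)
closes: descent 0, river 10
min |a| on river = 2

2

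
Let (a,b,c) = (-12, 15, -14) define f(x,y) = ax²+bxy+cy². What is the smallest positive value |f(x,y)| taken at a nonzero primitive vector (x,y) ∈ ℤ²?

translate: b→9 (≡-15 mod 24), so (12,-15,14)→(12,9,11)
flip: (12,9,11)→(11,-9,12)
reduced (well bottom): (11,-9,12) with a≤c, −a<b≤a
well minimum |f| = |-11| = 11 (negative-definite)

11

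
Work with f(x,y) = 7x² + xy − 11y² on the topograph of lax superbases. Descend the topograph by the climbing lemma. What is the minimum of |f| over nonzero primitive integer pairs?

descent: ρ → (-11,-1,7)
descent: ρ → (7,15,-3)  [lands on river]
river: ρ → (-3,15,7)
river: ρ → (7,13,-5)
river: ρ → (-5,17,1)
river: ρ → (1,17,-5)
river: ρ → (-5,13,7)
closes: descent 2, river 6
min |a| on river = 1

1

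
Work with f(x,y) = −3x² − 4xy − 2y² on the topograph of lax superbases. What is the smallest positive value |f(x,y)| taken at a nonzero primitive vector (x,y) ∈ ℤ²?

translate: b→-2 (≡4 mod 6), so (3,4,2)→(3,-2,1)
flip: (3,-2,1)→(1,2,3)
translate: b→0 (≡2 mod 2), so (1,2,3)→(1,0,2)
reduced (well bottom): (1,0,2) with a≤c, −a<b≤a
well minimum |f| = |-1| = 1 (negative-definite)

1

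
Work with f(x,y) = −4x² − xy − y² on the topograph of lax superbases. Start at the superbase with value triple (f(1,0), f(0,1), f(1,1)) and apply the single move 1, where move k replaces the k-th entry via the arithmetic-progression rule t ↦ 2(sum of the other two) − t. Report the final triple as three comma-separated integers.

start (-4,-1,-6) = (f(1,0),f(0,1),f(1,1))
replace slot 1: 2·((-1)+(-6)) − (-4) = -10 → (-10,-1,-6)

-10,-1,-6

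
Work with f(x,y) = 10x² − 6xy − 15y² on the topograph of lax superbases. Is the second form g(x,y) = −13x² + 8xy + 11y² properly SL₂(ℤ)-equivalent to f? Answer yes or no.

D₁ = 636, D₂ = 636
river cycle of f (length 10): (-15, 6, 10), (10, 14, -11), (-11, 8, 13), (13, 18, -6), (-6, 18, 13), (13, 8, -11), (-11, 14, 10), (10, 6, -15), (-15, 24, 1), (1, 24, -15)
river cycle of g (length 10): (11, 14, -10), (-10, 6, 15), (15, 24, -1), (-1, 24, 15), (15, 6, -10), (-10, 14, 11), (11, 8, -13), (-13, 18, 6), (6, 18, -13), (-13, 8, 11)
cycles differ ⇒ inequivalent

no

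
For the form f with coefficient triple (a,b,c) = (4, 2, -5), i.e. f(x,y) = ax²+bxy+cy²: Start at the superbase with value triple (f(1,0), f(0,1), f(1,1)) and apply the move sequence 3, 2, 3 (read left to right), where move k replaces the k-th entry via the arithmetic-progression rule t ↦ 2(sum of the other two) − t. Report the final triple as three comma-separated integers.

start (4,-5,1) = (f(1,0),f(0,1),f(1,1))
replace slot 3: 2·(4+(-5)) − 1 = -3 → (4,-5,-3)
replace slot 2: 2·(4+(-3)) − (-5) = 7 → (4,7,-3)
replace slot 3: 2·(4+7) − (-3) = 25 → (4,7,25)

4,7,25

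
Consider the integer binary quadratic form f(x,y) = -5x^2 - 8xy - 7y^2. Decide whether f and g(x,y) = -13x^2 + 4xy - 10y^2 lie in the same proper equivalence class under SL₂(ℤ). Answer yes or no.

D₁ = -76, D₂ = -504
discriminants differ ⇒ not SL₂(ℤ)-equivalent

no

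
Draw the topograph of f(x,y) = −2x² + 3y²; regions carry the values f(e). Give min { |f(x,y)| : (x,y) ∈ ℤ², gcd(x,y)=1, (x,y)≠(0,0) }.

descent: ρ → (3,0,-2)
descent: ρ → (-2,4,1)  [lands on river]
river: ρ → (1,4,-2)
closes: descent 2, river 2
min |a| on river = 1

1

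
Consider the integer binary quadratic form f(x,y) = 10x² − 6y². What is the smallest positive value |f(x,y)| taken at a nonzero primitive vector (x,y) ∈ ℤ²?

descent: ρ → (-6,12,4)  [lands on river]
river: ρ → (4,12,-6)
closes: descent 1, river 2
min |a| on river = 4

4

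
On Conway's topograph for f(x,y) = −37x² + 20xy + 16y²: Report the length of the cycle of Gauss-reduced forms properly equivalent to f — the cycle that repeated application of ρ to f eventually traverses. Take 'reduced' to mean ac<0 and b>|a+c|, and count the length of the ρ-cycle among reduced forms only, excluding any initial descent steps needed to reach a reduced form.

D = 2768, ⌊√D⌋ = 52
descent: ρ → (16,44,-13)  [lands on river]
river: ρ → (-13,34,31)
river: ρ → (31,28,-16)
river: ρ → (-16,36,23)
river: ρ → (23,10,-29)
river: ρ → (-29,48,4)
river: ρ → (4,48,-29)
river: ρ → (-29,10,23)
river: ρ → (23,36,-16)
river: ρ → (-16,28,31)
river: ρ → (31,34,-13)
river: ρ → (-13,44,16)
river: ρ → (16,52,-1)
river: ρ → (-1,52,16)
ρ-cycle length = 14 (tail of 1 descent step not counted)

14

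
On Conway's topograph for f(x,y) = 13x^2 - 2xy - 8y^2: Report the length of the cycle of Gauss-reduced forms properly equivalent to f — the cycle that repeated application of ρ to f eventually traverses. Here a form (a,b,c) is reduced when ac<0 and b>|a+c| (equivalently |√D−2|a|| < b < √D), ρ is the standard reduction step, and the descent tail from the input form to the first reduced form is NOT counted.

D = 420, ⌊√D⌋ = 20
descent: ρ → (-8,18,3)  [lands on river]
river: ρ → (3,18,-8)
river: ρ → (-8,14,7)
river: ρ → (7,14,-8)
ρ-cycle length = 4 (tail of 1 descent step not counted)

4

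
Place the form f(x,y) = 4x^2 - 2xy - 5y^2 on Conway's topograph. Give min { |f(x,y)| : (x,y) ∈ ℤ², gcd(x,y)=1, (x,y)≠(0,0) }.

descent: ρ → (-5,2,4)  [lands on river]
river: ρ → (4,6,-3)
river: ρ → (-3,6,4)
river: ρ → (4,2,-5)
river: ρ → (-5,8,1)
river: ρ → (1,8,-5)
closes: descent 1, river 6
min |a| on river = 1

1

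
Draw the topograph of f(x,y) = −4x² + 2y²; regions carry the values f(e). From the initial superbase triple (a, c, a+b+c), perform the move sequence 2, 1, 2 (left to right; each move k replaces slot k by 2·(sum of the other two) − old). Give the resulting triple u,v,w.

start (-4,2,-2) = (f(1,0),f(0,1),f(1,1))
replace slot 2: 2·((-4)+(-2)) − 2 = -14 → (-4,-14,-2)
replace slot 1: 2·((-14)+(-2)) − (-4) = -28 → (-28,-14,-2)
replace slot 2: 2·((-28)+(-2)) − (-14) = -46 → (-28,-46,-2)

-28,-46,-2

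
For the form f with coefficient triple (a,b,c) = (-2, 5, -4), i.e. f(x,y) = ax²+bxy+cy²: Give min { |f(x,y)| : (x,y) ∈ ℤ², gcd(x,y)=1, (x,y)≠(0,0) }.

translate: b→-1 (≡-5 mod 4), so (2,-5,4)→(2,-1,1)
flip: (2,-1,1)→(1,1,2)
reduced (well bottom): (1,1,2) with a≤c, −a<b≤a
well minimum |f| = |-1| = 1 (negative-definite)

1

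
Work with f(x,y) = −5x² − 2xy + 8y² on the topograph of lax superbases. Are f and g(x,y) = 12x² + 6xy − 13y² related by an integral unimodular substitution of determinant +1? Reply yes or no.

D₁ = 164, D₂ = 660
discriminants differ ⇒ not SL₂(ℤ)-equivalent

no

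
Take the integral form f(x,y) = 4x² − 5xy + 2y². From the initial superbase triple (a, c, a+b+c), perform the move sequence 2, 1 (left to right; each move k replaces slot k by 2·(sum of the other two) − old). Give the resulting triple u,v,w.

start (4,2,1) = (f(1,0),f(0,1),f(1,1))
replace slot 2: 2·(4+1) − 2 = 8 → (4,8,1)
replace slot 1: 2·(8+1) − 4 = 14 → (14,8,1)

14,8,1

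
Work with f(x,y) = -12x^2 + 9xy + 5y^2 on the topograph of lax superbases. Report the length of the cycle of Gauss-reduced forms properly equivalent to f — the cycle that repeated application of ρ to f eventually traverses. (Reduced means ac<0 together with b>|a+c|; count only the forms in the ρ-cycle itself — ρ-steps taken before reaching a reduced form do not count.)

D = 321, ⌊√D⌋ = 17
river: ρ → (5,11,-10)
river: ρ → (-10,9,6)
river: ρ → (6,15,-4)
river: ρ → (-4,17,2)
river: ρ → (2,15,-12)
river: ρ → (-12,9,5)
ρ-cycle length = 6 (tail of 0 descent steps not counted)

6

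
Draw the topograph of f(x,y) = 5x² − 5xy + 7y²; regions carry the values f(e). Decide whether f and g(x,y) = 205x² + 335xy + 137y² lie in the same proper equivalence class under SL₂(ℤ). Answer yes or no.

D₁ = -115, D₂ = -115
f: translate: b→5 (≡-5 mod 10), so (5,-5,7)→(5,5,7)
f: reduced (well bottom): (5,5,7) with a≤c, −a<b≤a
g: translate: b→-75 (≡335 mod 410), so (205,335,137)→(205,-75,7)
g: flip: (205,-75,7)→(7,75,205)
g: translate: b→5 (≡75 mod 14), so (7,75,205)→(7,5,5)
g: flip: (7,5,5)→(5,-5,7)
g: translate: b→5 (≡-5 mod 10), so (5,-5,7)→(5,5,7)
g: reduced (well bottom): (5,5,7) with a≤c, −a<b≤a
reduced forms (5, 5, 7) vs (5, 5, 7) ⇒ equivalent

yes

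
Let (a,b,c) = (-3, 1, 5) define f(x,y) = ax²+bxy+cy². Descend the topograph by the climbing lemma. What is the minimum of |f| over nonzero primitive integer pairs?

descent: ρ → (5,-1,-3)
descent: ρ → (-3,7,1)  [lands on river]
river: ρ → (1,7,-3)
river: ρ → (-3,5,3)
river: ρ → (3,7,-1)
river: ρ → (-1,7,3)
river: ρ → (3,5,-3)
closes: descent 2, river 6
min |a| on river = 1

1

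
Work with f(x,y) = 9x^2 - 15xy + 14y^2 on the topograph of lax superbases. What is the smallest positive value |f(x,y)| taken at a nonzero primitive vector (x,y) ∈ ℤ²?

translate: b→3 (≡-15 mod 18), so (9,-15,14)→(9,3,8)
flip: (9,3,8)→(8,-3,9)
reduced (well bottom): (8,-3,9) with a≤c, −a<b≤a
well minimum = a = 8

8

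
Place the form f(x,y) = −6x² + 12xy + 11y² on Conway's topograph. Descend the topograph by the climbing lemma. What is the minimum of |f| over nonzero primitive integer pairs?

river: ρ → (11,10,-7)
river: ρ → (-7,18,3)
river: ρ → (3,18,-7)
river: ρ → (-7,10,11)
river: ρ → (11,12,-6)
river: ρ → (-6,12,11)
closes: descent 0, river 6
min |a| on river = 3

3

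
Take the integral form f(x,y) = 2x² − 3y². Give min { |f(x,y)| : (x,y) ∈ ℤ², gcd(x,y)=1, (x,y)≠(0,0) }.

descent: ρ → (-3,0,2)
descent: ρ → (2,4,-1)  [lands on river]
river: ρ → (-1,4,2)
closes: descent 2, river 2
min |a| on river = 1

1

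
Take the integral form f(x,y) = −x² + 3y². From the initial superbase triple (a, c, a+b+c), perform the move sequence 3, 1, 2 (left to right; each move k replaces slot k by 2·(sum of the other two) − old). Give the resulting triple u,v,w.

start (-1,3,2) = (f(1,0),f(0,1),f(1,1))
replace slot 3: 2·((-1)+3) − 2 = 2 → (-1,3,2)
replace slot 1: 2·(3+2) − (-1) = 11 → (11,3,2)
replace slot 2: 2·(11+2) − 3 = 23 → (11,23,2)

11,23,2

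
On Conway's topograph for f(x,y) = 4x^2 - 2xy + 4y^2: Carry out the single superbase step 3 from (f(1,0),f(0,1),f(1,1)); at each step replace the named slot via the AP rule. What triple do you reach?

start (4,4,6) = (f(1,0),f(0,1),f(1,1))
replace slot 3: 2·(4+4) − 6 = 10 → (4,4,10)

4,4,10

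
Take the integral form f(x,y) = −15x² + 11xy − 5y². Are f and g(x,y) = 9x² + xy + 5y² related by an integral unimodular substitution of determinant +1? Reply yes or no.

D₁ = -179, D₂ = -179
f is negative-definite; reduce −f:
−f: flip: (15,-11,5)→(5,11,15)
−f: translate: b→1 (≡11 mod 10), so (5,11,15)→(5,1,9)
−f: reduced (well bottom): (5,1,9) with a≤c, −a<b≤a
flip sign back: reduced form of f is (-5,-1,-9)
g: flip: (9,1,5)→(5,-1,9)
g: reduced (well bottom): (5,-1,9) with a≤c, −a<b≤a
reduced forms (-5, -1, -9) vs (5, -1, 9) ⇒ inequivalent

no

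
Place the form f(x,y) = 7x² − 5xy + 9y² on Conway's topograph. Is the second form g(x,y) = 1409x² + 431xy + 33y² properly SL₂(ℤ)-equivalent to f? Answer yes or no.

D₁ = -227, D₂ = -227
f: reduced (well bottom): (7,-5,9) with a≤c, −a<b≤a
g: flip: (1409,431,33)→(33,-431,1409)
g: translate: b→31 (≡-431 mod 66), so (33,-431,1409)→(33,31,9)
g: flip: (33,31,9)→(9,-31,33)
g: translate: b→5 (≡-31 mod 18), so (9,-31,33)→(9,5,7)
g: flip: (9,5,7)→(7,-5,9)
g: reduced (well bottom): (7,-5,9) with a≤c, −a<b≤a
reduced forms (7, -5, 9) vs (7, -5, 9) ⇒ equivalent

yes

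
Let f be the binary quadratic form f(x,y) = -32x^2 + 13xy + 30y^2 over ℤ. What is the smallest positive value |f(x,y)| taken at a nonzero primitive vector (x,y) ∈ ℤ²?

river: ρ → (30,47,-15)
river: ρ → (-15,43,36)
river: ρ → (36,29,-22)
river: ρ → (-22,59,6)
river: ρ → (6,61,-12)
river: ρ → (-12,59,11)
river: ρ → (11,51,-32)
river: ρ → (-32,13,30)
closes: descent 0, river 8
min |a| on river = 6

6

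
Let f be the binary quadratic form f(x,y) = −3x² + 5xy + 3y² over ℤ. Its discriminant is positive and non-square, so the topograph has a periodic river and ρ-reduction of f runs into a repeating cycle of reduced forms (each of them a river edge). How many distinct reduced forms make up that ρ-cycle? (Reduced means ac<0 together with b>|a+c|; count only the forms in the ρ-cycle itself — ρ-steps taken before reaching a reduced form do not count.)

D = 61, ⌊√D⌋ = 7
river: ρ → (3,7,-1)
river: ρ → (-1,7,3)
river: ρ → (3,5,-3)
river: ρ → (-3,7,1)
river: ρ → (1,7,-3)
river: ρ → (-3,5,3)
ρ-cycle length = 6 (tail of 0 descent steps not counted)

6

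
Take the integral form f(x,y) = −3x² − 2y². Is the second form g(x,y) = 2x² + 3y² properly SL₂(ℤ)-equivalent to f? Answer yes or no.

D₁ = -24, D₂ = -24
f is negative-definite; reduce −f:
−f: flip: (3,0,2)→(2,0,3)
−f: reduced (well bottom): (2,0,3) with a≤c, −a<b≤a
flip sign back: reduced form of f is (-2,0,-3)
g: reduced (well bottom): (2,0,3) with a≤c, −a<b≤a
reduced forms (-2, 0, -3) vs (2, 0, 3) ⇒ inequivalent

no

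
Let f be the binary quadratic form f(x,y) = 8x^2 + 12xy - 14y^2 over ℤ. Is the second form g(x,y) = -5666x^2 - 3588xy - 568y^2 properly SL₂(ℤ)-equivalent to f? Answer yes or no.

D₁ = 592, D₂ = 592
river cycle of f (length 6): (-14, 16, 6), (6, 20, -8), (-8, 12, 14), (14, 16, -6), (-6, 20, 8), (8, 12, -14)
river cycle of g (length 6): (-14, 16, 6), (6, 20, -8), (-8, 12, 14), (14, 16, -6), (-6, 20, 8), (8, 12, -14)
cycles coincide ⇒ equivalent

yes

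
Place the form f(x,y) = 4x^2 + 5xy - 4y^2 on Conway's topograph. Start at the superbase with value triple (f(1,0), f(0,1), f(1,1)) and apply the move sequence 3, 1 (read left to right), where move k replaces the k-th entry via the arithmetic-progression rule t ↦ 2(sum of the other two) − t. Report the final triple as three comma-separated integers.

start (4,-4,5) = (f(1,0),f(0,1),f(1,1))
replace slot 3: 2·(4+(-4)) − 5 = -5 → (4,-4,-5)
replace slot 1: 2·((-4)+(-5)) − 4 = -22 → (-22,-4,-5)

-22,-4,-5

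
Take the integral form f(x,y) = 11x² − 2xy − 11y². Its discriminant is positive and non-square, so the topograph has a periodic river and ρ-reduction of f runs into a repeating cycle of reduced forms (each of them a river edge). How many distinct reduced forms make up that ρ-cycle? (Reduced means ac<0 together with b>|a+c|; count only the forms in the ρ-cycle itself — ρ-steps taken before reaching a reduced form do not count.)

D = 488, ⌊√D⌋ = 22
descent: ρ → (-11,2,11)  [lands on river]
river: ρ → (11,20,-2)
river: ρ → (-2,20,11)
river: ρ → (11,2,-11)
river: ρ → (-11,20,2)
river: ρ → (2,20,-11)
ρ-cycle length = 6 (tail of 1 descent step not counted)

6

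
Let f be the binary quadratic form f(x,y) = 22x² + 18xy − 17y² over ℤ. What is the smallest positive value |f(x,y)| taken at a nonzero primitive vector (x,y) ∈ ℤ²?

river: ρ → (-17,16,23)
river: ρ → (23,30,-10)
river: ρ → (-10,30,23)
river: ρ → (23,16,-17)
river: ρ → (-17,18,22)
river: ρ → (22,26,-13)
river: ρ → (-13,26,22)
river: ρ → (22,18,-17)
closes: descent 0, river 8
min |a| on river = 10

10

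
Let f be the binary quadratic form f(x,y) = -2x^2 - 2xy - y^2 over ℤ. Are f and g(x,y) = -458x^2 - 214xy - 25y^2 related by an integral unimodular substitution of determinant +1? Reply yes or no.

D₁ = -4, D₂ = -4
f is negative-definite; reduce −f:
−f: flip: (2,2,1)→(1,-2,2)
−f: translate: b→0 (≡-2 mod 2), so (1,-2,2)→(1,0,1)
−f: reduced (well bottom): (1,0,1) with a≤c, −a<b≤a
flip sign back: reduced form of f is (-1,0,-1)
g is negative-definite; reduce −g:
−g: flip: (458,214,25)→(25,-214,458)
−g: translate: b→-14 (≡-214 mod 50), so (25,-214,458)→(25,-14,2)
−g: flip: (25,-14,2)→(2,14,25)
−g: translate: b→2 (≡14 mod 4), so (2,14,25)→(2,2,1)
−g: flip: (2,2,1)→(1,-2,2)
−g: translate: b→0 (≡-2 mod 2), so (1,-2,2)→(1,0,1)
−g: reduced (well bottom): (1,0,1) with a≤c, −a<b≤a
flip sign back: reduced form of g is (-1,0,-1)
reduced forms (-1, 0, -1) vs (-1, 0, -1) ⇒ equivalent

yes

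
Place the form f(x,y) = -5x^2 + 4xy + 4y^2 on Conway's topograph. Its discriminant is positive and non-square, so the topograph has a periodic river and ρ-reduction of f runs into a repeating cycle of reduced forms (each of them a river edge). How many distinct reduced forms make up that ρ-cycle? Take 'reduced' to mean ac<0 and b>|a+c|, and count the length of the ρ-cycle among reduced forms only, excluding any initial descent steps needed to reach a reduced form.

D = 96, ⌊√D⌋ = 9
river: ρ → (4,4,-5)
river: ρ → (-5,6,3)
river: ρ → (3,6,-5)
river: ρ → (-5,4,4)
ρ-cycle length = 4 (tail of 0 descent steps not counted)

4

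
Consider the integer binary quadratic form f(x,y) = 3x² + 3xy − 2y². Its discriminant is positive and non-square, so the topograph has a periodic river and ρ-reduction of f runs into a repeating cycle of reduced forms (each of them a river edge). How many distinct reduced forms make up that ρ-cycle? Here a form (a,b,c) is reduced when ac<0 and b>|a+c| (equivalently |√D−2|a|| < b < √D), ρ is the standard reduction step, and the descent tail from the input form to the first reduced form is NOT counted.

D = 33, ⌊√D⌋ = 5
river: ρ → (-2,5,1)
river: ρ → (1,5,-2)
river: ρ → (-2,3,3)
river: ρ → (3,3,-2)
ρ-cycle length = 4 (tail of 0 descent steps not counted)

4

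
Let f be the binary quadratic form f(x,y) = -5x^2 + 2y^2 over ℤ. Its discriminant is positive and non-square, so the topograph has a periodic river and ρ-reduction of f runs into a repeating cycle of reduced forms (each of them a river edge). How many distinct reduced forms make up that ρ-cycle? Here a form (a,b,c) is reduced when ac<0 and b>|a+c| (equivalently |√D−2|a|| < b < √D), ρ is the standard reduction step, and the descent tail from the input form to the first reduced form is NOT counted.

D = 40, ⌊√D⌋ = 6
descent: ρ → (2,4,-3)  [lands on river]
river: ρ → (-3,2,3)
river: ρ → (3,4,-2)
river: ρ → (-2,4,3)
river: ρ → (3,2,-3)
river: ρ → (-3,4,2)
ρ-cycle length = 6 (tail of 1 descent step not counted)

6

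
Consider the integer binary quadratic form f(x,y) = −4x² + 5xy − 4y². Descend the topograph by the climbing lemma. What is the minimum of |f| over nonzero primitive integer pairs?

translate: b→3 (≡-5 mod 8), so (4,-5,4)→(4,3,3)
flip: (4,3,3)→(3,-3,4)
translate: b→3 (≡-3 mod 6), so (3,-3,4)→(3,3,4)
reduced (well bottom): (3,3,4) with a≤c, −a<b≤a
well minimum |f| = |-3| = 3 (negative-definite)

3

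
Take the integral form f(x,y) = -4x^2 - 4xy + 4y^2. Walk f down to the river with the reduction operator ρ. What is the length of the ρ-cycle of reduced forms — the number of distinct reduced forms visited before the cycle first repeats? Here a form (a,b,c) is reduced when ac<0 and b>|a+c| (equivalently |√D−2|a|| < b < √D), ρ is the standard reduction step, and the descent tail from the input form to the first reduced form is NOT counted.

D = 80, ⌊√D⌋ = 8
descent: ρ → (4,4,-4)  [lands on river]
river: ρ → (-4,4,4)
ρ-cycle length = 2 (tail of 1 descent step not counted)

2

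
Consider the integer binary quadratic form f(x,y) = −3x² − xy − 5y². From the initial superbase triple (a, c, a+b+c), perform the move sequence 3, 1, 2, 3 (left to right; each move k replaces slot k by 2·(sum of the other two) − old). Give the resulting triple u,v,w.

start (-3,-5,-9) = (f(1,0),f(0,1),f(1,1))
replace slot 3: 2·((-3)+(-5)) − (-9) = -7 → (-3,-5,-7)
replace slot 1: 2·((-5)+(-7)) − (-3) = -21 → (-21,-5,-7)
replace slot 2: 2·((-21)+(-7)) − (-5) = -51 → (-21,-51,-7)
replace slot 3: 2·((-21)+(-51)) − (-7) = -137 → (-21,-51,-137)

-21,-51,-137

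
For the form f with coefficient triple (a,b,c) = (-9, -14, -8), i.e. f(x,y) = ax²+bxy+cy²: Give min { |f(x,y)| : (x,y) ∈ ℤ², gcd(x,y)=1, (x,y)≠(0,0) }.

translate: b→-4 (≡14 mod 18), so (9,14,8)→(9,-4,3)
flip: (9,-4,3)→(3,4,9)
translate: b→-2 (≡4 mod 6), so (3,4,9)→(3,-2,8)
reduced (well bottom): (3,-2,8) with a≤c, −a<b≤a
well minimum |f| = |-3| = 3 (negative-definite)

3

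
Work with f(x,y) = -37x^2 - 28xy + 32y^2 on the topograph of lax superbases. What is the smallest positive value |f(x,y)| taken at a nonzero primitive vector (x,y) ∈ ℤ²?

descent: ρ → (32,28,-37)  [lands on river]
river: ρ → (-37,46,23)
river: ρ → (23,46,-37)
river: ρ → (-37,28,32)
river: ρ → (32,36,-33)
river: ρ → (-33,30,35)
river: ρ → (35,40,-28)
river: ρ → (-28,72,3)
river: ρ → (3,72,-28)
river: ρ → (-28,40,35)
river: ρ → (35,30,-33)
river: ρ → (-33,36,32)
closes: descent 1, river 12
min |a| on river = 3

3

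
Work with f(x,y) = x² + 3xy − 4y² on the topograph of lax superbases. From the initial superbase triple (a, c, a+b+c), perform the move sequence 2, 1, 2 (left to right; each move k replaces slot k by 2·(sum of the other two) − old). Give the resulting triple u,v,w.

start (1,-4,0) = (f(1,0),f(0,1),f(1,1))
replace slot 2: 2·(1+0) − (-4) = 6 → (1,6,0)
replace slot 1: 2·(6+0) − 1 = 11 → (11,6,0)
replace slot 2: 2·(11+0) − 6 = 16 → (11,16,0)

11,16,0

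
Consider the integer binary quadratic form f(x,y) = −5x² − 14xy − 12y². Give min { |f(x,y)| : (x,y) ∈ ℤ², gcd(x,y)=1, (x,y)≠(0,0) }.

translate: b→4 (≡14 mod 10), so (5,14,12)→(5,4,3)
flip: (5,4,3)→(3,-4,5)
translate: b→2 (≡-4 mod 6), so (3,-4,5)→(3,2,4)
reduced (well bottom): (3,2,4) with a≤c, −a<b≤a
well minimum |f| = |-3| = 3 (negative-definite)

3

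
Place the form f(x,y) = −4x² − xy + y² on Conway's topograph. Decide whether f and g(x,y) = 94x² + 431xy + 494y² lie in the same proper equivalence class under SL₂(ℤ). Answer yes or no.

D₁ = 17, D₂ = 17
river cycle of f (length 6): (1, 3, -2), (-2, 1, 2), (2, 3, -1), (-1, 3, 2), (2, 1, -2), (-2, 3, 1)
river cycle of g (length 6): (1, 3, -2), (-2, 1, 2), (2, 3, -1), (-1, 3, 2), (2, 1, -2), (-2, 3, 1)
cycles coincide ⇒ equivalent

yes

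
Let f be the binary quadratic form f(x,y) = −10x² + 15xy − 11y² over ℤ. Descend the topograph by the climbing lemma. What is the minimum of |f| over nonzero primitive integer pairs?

translate: b→5 (≡-15 mod 20), so (10,-15,11)→(10,5,6)
flip: (10,5,6)→(6,-5,10)
reduced (well bottom): (6,-5,10) with a≤c, −a<b≤a
well minimum |f| = |-6| = 6 (negative-definite)

6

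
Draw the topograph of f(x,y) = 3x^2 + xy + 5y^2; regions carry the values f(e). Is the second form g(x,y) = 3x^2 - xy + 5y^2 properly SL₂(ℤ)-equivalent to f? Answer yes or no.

D₁ = -59, D₂ = -59
f: reduced (well bottom): (3,1,5) with a≤c, −a<b≤a
g: reduced (well bottom): (3,-1,5) with a≤c, −a<b≤a
reduced forms (3, 1, 5) vs (3, -1, 5) ⇒ inequivalent

no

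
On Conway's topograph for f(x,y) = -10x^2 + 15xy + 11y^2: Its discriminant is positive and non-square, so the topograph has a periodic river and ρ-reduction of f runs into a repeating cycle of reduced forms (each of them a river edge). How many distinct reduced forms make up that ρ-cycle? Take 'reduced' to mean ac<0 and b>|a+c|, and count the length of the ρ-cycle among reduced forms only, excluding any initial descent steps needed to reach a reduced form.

D = 665, ⌊√D⌋ = 25
river: ρ → (11,7,-14)
river: ρ → (-14,21,4)
river: ρ → (4,19,-19)
river: ρ → (-19,19,4)
river: ρ → (4,21,-14)
river: ρ → (-14,7,11)
river: ρ → (11,15,-10)
river: ρ → (-10,25,1)
river: ρ → (1,25,-10)
river: ρ → (-10,15,11)
ρ-cycle length = 10 (tail of 0 descent steps not counted)

10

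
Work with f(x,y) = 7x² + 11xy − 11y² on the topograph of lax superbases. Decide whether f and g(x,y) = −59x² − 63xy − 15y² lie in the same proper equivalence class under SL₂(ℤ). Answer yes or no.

D₁ = 429, D₂ = 429
river cycle of f (length 6): (-11, 11, 7), (7, 17, -5), (-5, 13, 13), (13, 13, -5), (-5, 17, 7), (7, 11, -11)
river cycle of g (length 6): (7, 11, -11), (-11, 11, 7), (7, 17, -5), (-5, 13, 13), (13, 13, -5), (-5, 17, 7)
cycles coincide ⇒ equivalent

yes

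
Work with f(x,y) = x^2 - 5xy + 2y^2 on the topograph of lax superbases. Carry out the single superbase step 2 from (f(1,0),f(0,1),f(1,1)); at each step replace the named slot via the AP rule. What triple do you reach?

start (1,2,-2) = (f(1,0),f(0,1),f(1,1))
replace slot 2: 2·(1+(-2)) − 2 = -4 → (1,-4,-2)

1,-4,-2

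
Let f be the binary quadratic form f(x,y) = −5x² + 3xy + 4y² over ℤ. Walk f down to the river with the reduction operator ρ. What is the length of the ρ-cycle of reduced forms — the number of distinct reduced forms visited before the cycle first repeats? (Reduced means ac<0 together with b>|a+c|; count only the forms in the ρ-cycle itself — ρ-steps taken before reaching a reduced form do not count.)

D = 89, ⌊√D⌋ = 9
river: ρ → (4,5,-4)
river: ρ → (-4,3,5)
river: ρ → (5,7,-2)
river: ρ → (-2,9,1)
river: ρ → (1,9,-2)
river: ρ → (-2,7,5)
river: ρ → (5,3,-4)
river: ρ → (-4,5,4)
river: ρ → (4,3,-5)
river: ρ → (-5,7,2)
river: ρ → (2,9,-1)
river: ρ → (-1,9,2)
river: ρ → (2,7,-5)
river: ρ → (-5,3,4)
ρ-cycle length = 14 (tail of 0 descent steps not counted)

14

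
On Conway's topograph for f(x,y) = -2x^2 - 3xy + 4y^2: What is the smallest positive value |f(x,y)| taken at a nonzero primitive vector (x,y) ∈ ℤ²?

descent: ρ → (4,3,-2)  [lands on river]
river: ρ → (-2,5,2)
river: ρ → (2,3,-4)
river: ρ → (-4,5,1)
river: ρ → (1,5,-4)
river: ρ → (-4,3,2)
river: ρ → (2,5,-2)
river: ρ → (-2,3,4)
river: ρ → (4,5,-1)
river: ρ → (-1,5,4)
closes: descent 1, river 10
min |a| on river = 1

1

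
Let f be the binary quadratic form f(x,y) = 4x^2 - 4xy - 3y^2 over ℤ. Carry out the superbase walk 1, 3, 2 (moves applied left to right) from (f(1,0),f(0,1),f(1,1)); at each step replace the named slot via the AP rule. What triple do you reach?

start (4,-3,-3) = (f(1,0),f(0,1),f(1,1))
replace slot 1: 2·((-3)+(-3)) − 4 = -16 → (-16,-3,-3)
replace slot 3: 2·((-16)+(-3)) − (-3) = -35 → (-16,-3,-35)
replace slot 2: 2·((-16)+(-35)) − (-3) = -99 → (-16,-99,-35)

-16,-99,-35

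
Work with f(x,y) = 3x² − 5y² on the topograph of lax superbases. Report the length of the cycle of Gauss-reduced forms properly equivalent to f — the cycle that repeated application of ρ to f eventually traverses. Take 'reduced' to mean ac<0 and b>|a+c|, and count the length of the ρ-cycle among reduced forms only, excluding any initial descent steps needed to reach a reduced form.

D = 60, ⌊√D⌋ = 7
descent: ρ → (-5,0,3)
descent: ρ → (3,6,-2)  [lands on river]
river: ρ → (-2,6,3)
ρ-cycle length = 2 (tail of 2 descent steps not counted)

2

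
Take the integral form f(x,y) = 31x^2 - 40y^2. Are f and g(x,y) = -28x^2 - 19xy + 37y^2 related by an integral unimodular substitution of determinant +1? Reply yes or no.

D₁ = 4960, D₂ = 4505
discriminants differ ⇒ not SL₂(ℤ)-equivalent

no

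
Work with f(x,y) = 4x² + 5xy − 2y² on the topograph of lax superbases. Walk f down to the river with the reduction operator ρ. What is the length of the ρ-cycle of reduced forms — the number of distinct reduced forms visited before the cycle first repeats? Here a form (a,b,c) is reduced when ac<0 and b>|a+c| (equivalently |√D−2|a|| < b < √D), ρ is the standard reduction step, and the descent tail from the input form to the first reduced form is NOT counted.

D = 57, ⌊√D⌋ = 7
river: ρ → (-2,7,1)
river: ρ → (1,7,-2)
river: ρ → (-2,5,4)
river: ρ → (4,3,-3)
river: ρ → (-3,3,4)
river: ρ → (4,5,-2)
ρ-cycle length = 6 (tail of 0 descent steps not counted)

6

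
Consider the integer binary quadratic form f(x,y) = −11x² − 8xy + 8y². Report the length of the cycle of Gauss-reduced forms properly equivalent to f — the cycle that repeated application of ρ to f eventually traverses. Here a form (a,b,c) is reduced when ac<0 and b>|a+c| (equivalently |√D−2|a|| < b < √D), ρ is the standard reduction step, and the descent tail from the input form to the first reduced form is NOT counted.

D = 416, ⌊√D⌋ = 20
descent: ρ → (8,8,-11)  [lands on river]
river: ρ → (-11,14,5)
river: ρ → (5,16,-8)
river: ρ → (-8,16,5)
river: ρ → (5,14,-11)
river: ρ → (-11,8,8)
ρ-cycle length = 6 (tail of 1 descent step not counted)

6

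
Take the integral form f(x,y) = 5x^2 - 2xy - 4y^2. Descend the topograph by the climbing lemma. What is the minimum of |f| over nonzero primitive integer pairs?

descent: ρ → (-4,2,5)  [lands on river]
river: ρ → (5,8,-1)
river: ρ → (-1,8,5)
river: ρ → (5,2,-4)
river: ρ → (-4,6,3)
river: ρ → (3,6,-4)
closes: descent 1, river 6
min |a| on river = 1

1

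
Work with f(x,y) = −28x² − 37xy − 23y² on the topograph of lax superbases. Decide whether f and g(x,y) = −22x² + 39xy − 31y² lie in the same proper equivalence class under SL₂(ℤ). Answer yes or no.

D₁ = -1207, D₂ = -1207
f is negative-definite; reduce −f:
−f: translate: b→-19 (≡37 mod 56), so (28,37,23)→(28,-19,14)
−f: flip: (28,-19,14)→(14,19,28)
−f: translate: b→-9 (≡19 mod 28), so (14,19,28)→(14,-9,23)
−f: reduced (well bottom): (14,-9,23) with a≤c, −a<b≤a
flip sign back: reduced form of f is (-14,9,-23)
g is negative-definite; reduce −g:
−g: translate: b→5 (≡-39 mod 44), so (22,-39,31)→(22,5,14)
−g: flip: (22,5,14)→(14,-5,22)
−g: reduced (well bottom): (14,-5,22) with a≤c, −a<b≤a
flip sign back: reduced form of g is (-14,5,-22)
reduced forms (-14, 9, -23) vs (-14, 5, -22) ⇒ inequivalent

no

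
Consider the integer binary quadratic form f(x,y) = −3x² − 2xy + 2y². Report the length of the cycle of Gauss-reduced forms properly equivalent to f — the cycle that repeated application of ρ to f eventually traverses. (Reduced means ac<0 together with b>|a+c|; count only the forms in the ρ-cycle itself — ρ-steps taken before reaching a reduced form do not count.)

D = 28, ⌊√D⌋ = 5
descent: ρ → (2,2,-3)  [lands on river]
river: ρ → (-3,4,1)
river: ρ → (1,4,-3)
river: ρ → (-3,2,2)
ρ-cycle length = 4 (tail of 1 descent step not counted)

4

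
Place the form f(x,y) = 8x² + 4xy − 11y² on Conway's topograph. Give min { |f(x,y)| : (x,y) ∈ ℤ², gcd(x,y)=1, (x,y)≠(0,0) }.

river: ρ → (-11,18,1)
river: ρ → (1,18,-11)
river: ρ → (-11,4,8)
river: ρ → (8,12,-7)
river: ρ → (-7,16,4)
river: ρ → (4,16,-7)
river: ρ → (-7,12,8)
river: ρ → (8,4,-11)
closes: descent 0, river 8
min |a| on river = 1

1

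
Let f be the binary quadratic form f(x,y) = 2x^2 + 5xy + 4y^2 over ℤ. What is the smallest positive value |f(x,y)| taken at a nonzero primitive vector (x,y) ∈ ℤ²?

translate: b→1 (≡5 mod 4), so (2,5,4)→(2,1,1)
flip: (2,1,1)→(1,-1,2)
translate: b→1 (≡-1 mod 2), so (1,-1,2)→(1,1,2)
reduced (well bottom): (1,1,2) with a≤c, −a<b≤a
well minimum = a = 1

1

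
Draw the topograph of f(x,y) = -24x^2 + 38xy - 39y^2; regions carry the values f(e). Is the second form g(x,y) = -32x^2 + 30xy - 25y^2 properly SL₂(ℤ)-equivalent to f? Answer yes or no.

D₁ = -2300, D₂ = -2300
f is negative-definite; reduce −f:
−f: translate: b→10 (≡-38 mod 48), so (24,-38,39)→(24,10,25)
−f: reduced (well bottom): (24,10,25) with a≤c, −a<b≤a
flip sign back: reduced form of f is (-24,-10,-25)
g is negative-definite; reduce −g:
−g: flip: (32,-30,25)→(25,30,32)
−g: translate: b→-20 (≡30 mod 50), so (25,30,32)→(25,-20,27)
−g: reduced (well bottom): (25,-20,27) with a≤c, −a<b≤a
flip sign back: reduced form of g is (-25,20,-27)
reduced forms (-24, -10, -25) vs (-25, 20, -27) ⇒ inequivalent

no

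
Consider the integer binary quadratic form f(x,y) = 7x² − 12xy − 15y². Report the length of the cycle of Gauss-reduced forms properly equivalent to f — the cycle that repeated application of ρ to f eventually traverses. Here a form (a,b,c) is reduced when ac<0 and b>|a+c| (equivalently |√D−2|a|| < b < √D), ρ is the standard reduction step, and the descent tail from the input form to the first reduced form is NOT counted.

D = 564, ⌊√D⌋ = 23
descent: ρ → (-15,12,7)  [lands on river]
river: ρ → (7,16,-11)
river: ρ → (-11,6,12)
river: ρ → (12,18,-5)
river: ρ → (-5,22,4)
river: ρ → (4,18,-15)
ρ-cycle length = 6 (tail of 1 descent step not counted)

6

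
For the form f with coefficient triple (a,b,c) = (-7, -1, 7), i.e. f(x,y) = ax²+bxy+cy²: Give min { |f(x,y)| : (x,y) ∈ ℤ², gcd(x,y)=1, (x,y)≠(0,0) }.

descent: ρ → (7,1,-7)  [lands on river]
river: ρ → (-7,13,1)
river: ρ → (1,13,-7)
river: ρ → (-7,1,7)
river: ρ → (7,13,-1)
river: ρ → (-1,13,7)
closes: descent 1, river 6
min |a| on river = 1

1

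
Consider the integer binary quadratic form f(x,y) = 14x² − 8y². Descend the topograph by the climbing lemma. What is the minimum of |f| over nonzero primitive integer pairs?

descent: ρ → (-8,16,6)  [lands on river]
river: ρ → (6,20,-2)
river: ρ → (-2,20,6)
river: ρ → (6,16,-8)
closes: descent 1, river 4
min |a| on river = 2

2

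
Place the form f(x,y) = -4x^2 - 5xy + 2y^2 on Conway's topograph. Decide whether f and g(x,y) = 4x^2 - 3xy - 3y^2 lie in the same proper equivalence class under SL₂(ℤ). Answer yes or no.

D₁ = 57, D₂ = 57
river cycle of f (length 6): (2, 5, -4), (-4, 3, 3), (3, 3, -4), (-4, 5, 2), (2, 7, -1), (-1, 7, 2)
river cycle of g (length 6): (-3, 3, 4), (4, 5, -2), (-2, 7, 1), (1, 7, -2), (-2, 5, 4), (4, 3, -3)
cycles differ ⇒ inequivalent

no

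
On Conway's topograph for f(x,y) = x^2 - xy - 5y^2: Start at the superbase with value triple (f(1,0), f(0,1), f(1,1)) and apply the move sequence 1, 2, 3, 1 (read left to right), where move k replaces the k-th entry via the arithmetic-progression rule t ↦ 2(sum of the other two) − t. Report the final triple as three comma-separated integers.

start (1,-5,-5) = (f(1,0),f(0,1),f(1,1))
replace slot 1: 2·((-5)+(-5)) − 1 = -21 → (-21,-5,-5)
replace slot 2: 2·((-21)+(-5)) − (-5) = -47 → (-21,-47,-5)
replace slot 3: 2·((-21)+(-47)) − (-5) = -131 → (-21,-47,-131)
replace slot 1: 2·((-47)+(-131)) − (-21) = -335 → (-335,-47,-131)

-335,-47,-131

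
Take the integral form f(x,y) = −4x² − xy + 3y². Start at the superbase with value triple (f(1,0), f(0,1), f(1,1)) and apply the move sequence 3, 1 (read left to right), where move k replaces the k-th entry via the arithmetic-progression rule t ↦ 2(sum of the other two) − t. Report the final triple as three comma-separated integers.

start (-4,3,-2) = (f(1,0),f(0,1),f(1,1))
replace slot 3: 2·((-4)+3) − (-2) = 0 → (-4,3,0)
replace slot 1: 2·(3+0) − (-4) = 10 → (10,3,0)

10,3,0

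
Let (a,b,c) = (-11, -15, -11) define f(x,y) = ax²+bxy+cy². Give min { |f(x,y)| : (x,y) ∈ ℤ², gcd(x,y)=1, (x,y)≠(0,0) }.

translate: b→-7 (≡15 mod 22), so (11,15,11)→(11,-7,7)
flip: (11,-7,7)→(7,7,11)
reduced (well bottom): (7,7,11) with a≤c, −a<b≤a
well minimum |f| = |-7| = 7 (negative-definite)

7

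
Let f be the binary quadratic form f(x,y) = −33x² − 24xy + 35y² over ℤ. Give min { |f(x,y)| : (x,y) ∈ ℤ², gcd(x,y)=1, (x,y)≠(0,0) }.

descent: ρ → (35,24,-33)  [lands on river]
river: ρ → (-33,42,26)
river: ρ → (26,62,-13)
river: ρ → (-13,68,11)
river: ρ → (11,64,-25)
river: ρ → (-25,36,39)
river: ρ → (39,42,-22)
river: ρ → (-22,46,35)
closes: descent 1, river 8
min |a| on river = 11

11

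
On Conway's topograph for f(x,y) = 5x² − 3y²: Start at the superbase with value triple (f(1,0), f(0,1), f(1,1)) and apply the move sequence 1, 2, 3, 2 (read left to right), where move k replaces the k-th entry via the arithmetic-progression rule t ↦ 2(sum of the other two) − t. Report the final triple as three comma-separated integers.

start (5,-3,2) = (f(1,0),f(0,1),f(1,1))
replace slot 1: 2·((-3)+2) − 5 = -7 → (-7,-3,2)
replace slot 2: 2·((-7)+2) − (-3) = -7 → (-7,-7,2)
replace slot 3: 2·((-7)+(-7)) − 2 = -30 → (-7,-7,-30)
replace slot 2: 2·((-7)+(-30)) − (-7) = -67 → (-7,-67,-30)

-7,-67,-30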